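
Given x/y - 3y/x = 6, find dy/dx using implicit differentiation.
Take d/dx of both sides. Since y is implicitly a function of x, the chain rule attaches a y' = dy/dx factor whenever we differentiate through y.

Set F(x, y) = (left side) − (right side), so the curve is F = 0. Differentiating each term of F:
  d/dx[x/y] = -x·y'/y^2 + 1/y
  d/dx[-3y/x] = -3·y'/x + 3y/x^2
  d/dx[-6] = 0

Collecting, the y'-free part is the partial derivative in x and the y' coefficient is the partial derivative in y:
  ∂F/∂x = 1/y + 3y/x^2
  ∂F/∂y = -x/y^2 - 3/x

so d/dx[F(x, y(x))] = ∂F/∂x + (∂F/∂y)·y' = 0. Rearranging,
  dy/dx = -(∂F/∂x)/(∂F/∂y) = -(1/y + 3y/x^2)/(-x/y^2 - 3/x)
        = -((x^2 + 3y^2)/(x^2y))/(-(x^2 + 3y^2)/(xy^2)) = y/x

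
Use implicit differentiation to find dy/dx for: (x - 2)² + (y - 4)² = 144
Apply d/dx to both sides, remembering that y depends on x. Each occurrence of y therefore brings in a y' = dy/dx via the chain rule.

With F(x, y) equal to the left-hand side minus the right, differentiate F term by term:
  d/dx[(x - 2)^2] = 2x - 4
  d/dx[(y - 4)^2] = 2·y'(y - 4)
  d/dx[-144] = 0
Adding these up, d/dx[F] = 0 becomes
  (2x - 4) + (2y - 8)·y' = 0,
so isolating y',
  dy/dx = -(2x - 4)/(2y - 8) = (2 - x)/(y - 4)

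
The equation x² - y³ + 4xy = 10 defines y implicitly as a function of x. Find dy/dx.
Apply d/dx to both sides, remembering that y depends on x. Each occurrence of y therefore brings in a y' = dy/dx via the chain rule.

With F(x, y) equal to the left-hand side minus the right, differentiate F term by term:
  d/dx[x^2] = 2x
  d/dx[4xy] = 4x·y' + 4y
  d/dx[-y^3] = -3y^2·y'
  d/dx[-10] = 0
Adding these up, d/dx[F] = 0 becomes
  (2x + 4y) + (4x - 3y^2)·y' = 0,
so isolating y',
  dy/dx = -(2x + 4y)/(4x - 3y^2) = 2(-x - 2y)/(4x - 3y^2)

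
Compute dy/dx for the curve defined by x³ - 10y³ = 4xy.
Differentiate the relation implicitly: treat y = y(x) and apply the chain rule, so every y-derivative picks up a y' = dy/dx factor.

With everything moved to the left-hand side, differentiate term by term:
  d/dx[x^3] = 3x^2
  d/dx[-4xy] = -4x·y' - 4y
  d/dx[-10y^3] = -30y^2·y'

Separating the contributions that come from x directly and those that come through y:
  without y':      3x^2 - 4y
  multiplying y':  -4x - 30y^2

so (3x^2 - 4y) + (-4x - 30y^2)·y' = 0, and therefore
  dy/dx = -(3x^2 - 4y)/(-4x - 30y^2) = (3x^2 - 4y)/(2(2x + 15y^2))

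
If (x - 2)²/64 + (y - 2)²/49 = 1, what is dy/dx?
Take d/dx of both sides. Since y is implicitly a function of x, the chain rule attaches a y' = dy/dx factor whenever we differentiate through y.

Set F(x, y) = (left side) − (right side), so the curve is F = 0. Differentiating each term of F:
  d/dx[(x - 2)^2/64] = x/32 - 1/16
  d/dx[(y - 2)^2/49] = 2·y'(y - 2)/49
  d/dx[-1] = 0

Collecting, the y'-free part is the partial derivative in x and the y' coefficient is the partial derivative in y:
  ∂F/∂x = x/32 - 1/16
  ∂F/∂y = 2y/49 - 4/49

so d/dx[F(x, y(x))] = ∂F/∂x + (∂F/∂y)·y' = 0. Rearranging,
  dy/dx = -(∂F/∂x)/(∂F/∂y) = -(x/32 - 1/16)/(2y/49 - 4/49)
        = -((x - 2)/32)/(2(y - 2)/49) = 49(2 - x)/(64(y - 2))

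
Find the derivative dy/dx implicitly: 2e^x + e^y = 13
Differentiate the relation implicitly: treat y = y(x) and apply the chain rule, so every y-derivative picks up a y' = dy/dx factor.

With everything moved to the left-hand side, differentiate term by term:
  d/dx[2e^(x)] = 2e^(x)
  d/dx[e^(y)] = y'·e^(y)
  d/dx[-13] = 0

Separating the contributions that come from x directly and those that come through y:
  without y':      2e^(x)
  multiplying y':  e^(y)

so (2e^(x)) + (e^(y))·y' = 0, and therefore
  dy/dx = -(2e^(x))/(e^(y)) = -2e^(x - y)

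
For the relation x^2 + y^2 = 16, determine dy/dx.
Differentiate both sides with respect to x, treating y as y(x). By the chain rule, any term containing y contributes a factor of y' = dy/dx when we differentiate it.

Move every term to one side and write the relation as F(x, y) = 0. Term by term,
  d/dx[x^2] = 2x
  d/dx[y^2] = 2y·y'
  d/dx[-16] = 0

The pieces without y' make up ∂F/∂x and the coefficient of y' is ∂F/∂y:
  ∂F/∂x = 2x,
  ∂F/∂y = 2y.

Since d/dx[F] = ∂F/∂x + (∂F/∂y)·y' = 0, solve for y':
  (∂F/∂y)·y' = -∂F/∂x
  dy/dx = -(∂F/∂x)/(∂F/∂y) = -(2x)/(2y) = -x/y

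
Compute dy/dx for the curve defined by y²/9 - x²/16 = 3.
Take d/dx of both sides. Since y is implicitly a function of x, the chain rule attaches a y' = dy/dx factor whenever we differentiate through y.

Set F(x, y) = (left side) − (right side), so the curve is F = 0. Differentiating each term of F:
  d/dx[-x^2/16] = -x/8
  d/dx[y^2/9] = 2y·y'/9
  d/dx[-3] = 0

Collecting, the y'-free part is the partial derivative in x and the y' coefficient is the partial derivative in y:
  ∂F/∂x = -x/8
  ∂F/∂y = 2y/9

so d/dx[F(x, y(x))] = ∂F/∂x + (∂F/∂y)·y' = 0. Rearranging,
  dy/dx = -(∂F/∂x)/(∂F/∂y) = -(-x/8)/(2y/9) = 9x/(16y)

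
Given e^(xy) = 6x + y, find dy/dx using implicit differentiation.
Differentiate both sides with respect to x, treating y as y(x). By the chain rule, any term containing y contributes a factor of y' = dy/dx when we differentiate it.

Move every term to one side and write the relation as F(x, y) = 0. Term by term,
  d/dx[-6x] = -6
  d/dx[-y] = -y'
  d/dx[e^(xy)] = (x·y' + y)·e^(xy)

The pieces without y' make up ∂F/∂x and the coefficient of y' is ∂F/∂y:
  ∂F/∂x = y·e^(xy) - 6,
  ∂F/∂y = x·e^(xy) - 1.

Since d/dx[F] = ∂F/∂x + (∂F/∂y)·y' = 0, solve for y':
  (∂F/∂y)·y' = -∂F/∂x
  dy/dx = -(∂F/∂x)/(∂F/∂y) = -(y·e^(xy) - 6)/(x·e^(xy) - 1) = (-y·e^(xy) + 6)/(x·e^(xy) - 1)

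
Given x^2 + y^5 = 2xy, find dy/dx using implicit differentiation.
Differentiate the relation implicitly: treat y = y(x) and apply the chain rule, so every y-derivative picks up a y' = dy/dx factor.

With everything moved to the left-hand side, differentiate term by term:
  d/dx[x^2] = 2x
  d/dx[-2xy] = -2x·y' - 2y
  d/dx[y^5] = 5y^4·y'

Separating the contributions that come from x directly and those that come through y:
  without y':      2x - 2y
  multiplying y':  -2x + 5y^4

so (2x - 2y) + (-2x + 5y^4)·y' = 0, and therefore
  dy/dx = -(2x - 2y)/(-2x + 5y^4) = 2(x - y)/(2x - 5y^4)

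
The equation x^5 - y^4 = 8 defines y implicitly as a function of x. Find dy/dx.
Take d/dx of both sides. Since y is implicitly a function of x, the chain rule attaches a y' = dy/dx factor whenever we differentiate through y.

Set F(x, y) = (left side) − (right side), so the curve is F = 0. Differentiating each term of F:
  d/dx[x^5] = 5x^4
  d/dx[-y^4] = -4y^3·y'
  d/dx[-8] = 0

Collecting, the y'-free part is the partial derivative in x and the y' coefficient is the partial derivative in y:
  ∂F/∂x = 5x^4
  ∂F/∂y = -4y^3

so d/dx[F(x, y(x))] = ∂F/∂x + (∂F/∂y)·y' = 0. Rearranging,
  dy/dx = -(∂F/∂x)/(∂F/∂y) = -(5x^4)/(-4y^3) = 5x^4/(4y^3)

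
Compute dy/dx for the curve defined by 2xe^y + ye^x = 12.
Apply d/dx to both sides, remembering that y depends on x. Each occurrence of y therefore brings in a y' = dy/dx via the chain rule.

With F(x, y) equal to the left-hand side minus the right, differentiate F term by term:
  d/dx[2x·e^(y)] = 2x·y'·e^(y) + 2e^(y)
  d/dx[y·e^(x)] = y·e^(x) + y'·e^(x)
  d/dx[-12] = 0
Adding these up, d/dx[F] = 0 becomes
  (y·e^(x) + 2e^(y)) + (2x·e^(y) + e^(x))·y' = 0,
so isolating y',
  dy/dx = -(y·e^(x) + 2e^(y))/(2x·e^(y) + e^(x)) = (-y·e^(x) - 2e^(y))/(2x·e^(y) + e^(x))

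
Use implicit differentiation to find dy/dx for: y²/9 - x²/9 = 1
Apply d/dx to both sides, remembering that y depends on x. Each occurrence of y therefore brings in a y' = dy/dx via the chain rule.

With F(x, y) equal to the left-hand side minus the right, differentiate F term by term:
  d/dx[-x^2/9] = -2x/9
  d/dx[y^2/9] = 2y·y'/9
  d/dx[-1] = 0
Adding these up, d/dx[F] = 0 becomes
  (-2x/9) + (2y/9)·y' = 0,
so isolating y',
  dy/dx = -(-2x/9)/(2y/9) = x/y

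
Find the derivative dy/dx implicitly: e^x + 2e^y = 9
Differentiate the relation implicitly: treat y = y(x) and apply the chain rule, so every y-derivative picks up a y' = dy/dx factor.

With everything moved to the left-hand side, differentiate term by term:
  d/dx[e^(x)] = e^(x)
  d/dx[2e^(y)] = 2·y'·e^(y)
  d/dx[-9] = 0

Separating the contributions that come from x directly and those that come through y:
  without y':      e^(x)
  multiplying y':  2e^(y)

so (e^(x)) + (2e^(y))·y' = 0, and therefore
  dy/dx = -(e^(x))/(2e^(y)) = -e^(x - y)/2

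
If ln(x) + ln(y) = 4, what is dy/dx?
Differentiate both sides with respect to x, treating y as y(x). By the chain rule, any term containing y contributes a factor of y' = dy/dx when we differentiate it.

Move every term to one side and write the relation as F(x, y) = 0. Term by term,
  d/dx[ln(x)] = 1/x
  d/dx[ln(y)] = y'/y
  d/dx[-4] = 0

The pieces without y' make up ∂F/∂x and the coefficient of y' is ∂F/∂y:
  ∂F/∂x = 1/x,
  ∂F/∂y = 1/y.

Since d/dx[F] = ∂F/∂x + (∂F/∂y)·y' = 0, solve for y':
  (∂F/∂y)·y' = -∂F/∂x
  dy/dx = -(∂F/∂x)/(∂F/∂y) = -(1/x)/(1/y) = -y/x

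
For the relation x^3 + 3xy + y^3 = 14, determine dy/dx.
Differentiate both sides with respect to x, treating y as y(x). By the chain rule, any term containing y contributes a factor of y' = dy/dx when we differentiate it.

Move every term to one side and write the relation as F(x, y) = 0. Term by term,
  d/dx[x^3] = 3x^2
  d/dx[3xy] = 3x·y' + 3y
  d/dx[y^3] = 3y^2·y'
  d/dx[-14] = 0

The pieces without y' make up ∂F/∂x and the coefficient of y' is ∂F/∂y:
  ∂F/∂x = 3x^2 + 3y,
  ∂F/∂y = 3x + 3y^2.

Since d/dx[F] = ∂F/∂x + (∂F/∂y)·y' = 0, solve for y':
  (∂F/∂y)·y' = -∂F/∂x
  dy/dx = -(∂F/∂x)/(∂F/∂y) = -(3x^2 + 3y)/(3x + 3y^2) = (-x^2 - y)/(x + y^2)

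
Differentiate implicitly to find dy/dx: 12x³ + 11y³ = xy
Apply d/dx to both sides, remembering that y depends on x. Each occurrence of y therefore brings in a y' = dy/dx via the chain rule.

With F(x, y) equal to the left-hand side minus the right, differentiate F term by term:
  d/dx[12x^3] = 36x^2
  d/dx[-xy] = -x·y' - y
  d/dx[11y^3] = 33y^2·y'
Adding these up, d/dx[F] = 0 becomes
  (36x^2 - y) + (-x + 33y^2)·y' = 0,
so isolating y',
  dy/dx = -(36x^2 - y)/(-x + 33y^2) = (36x^2 - y)/(x - 33y^2)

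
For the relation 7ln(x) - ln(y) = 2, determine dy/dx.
Take d/dx of both sides. Since y is implicitly a function of x, the chain rule attaches a y' = dy/dx factor whenever we differentiate through y.

Set F(x, y) = (left side) − (right side), so the curve is F = 0. Differentiating each term of F:
  d/dx[7ln(x)] = 7/x
  d/dx[-ln(y)] = -y'/y
  d/dx[-2] = 0

Collecting, the y'-free part is the partial derivative in x and the y' coefficient is the partial derivative in y:
  ∂F/∂x = 7/x
  ∂F/∂y = -1/y

so d/dx[F(x, y(x))] = ∂F/∂x + (∂F/∂y)·y' = 0. Rearranging,
  dy/dx = -(∂F/∂x)/(∂F/∂y) = -(7/x)/(-1/y) = 7y/x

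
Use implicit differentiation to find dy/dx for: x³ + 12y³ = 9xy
Differentiate both sides with respect to x, treating y as y(x). By the chain rule, any term containing y contributes a factor of y' = dy/dx when we differentiate it.

Move every term to one side and write the relation as F(x, y) = 0. Term by term,
  d/dx[x^3] = 3x^2
  d/dx[-9xy] = -9x·y' - 9y
  d/dx[12y^3] = 36y^2·y'

The pieces without y' make up ∂F/∂x and the coefficient of y' is ∂F/∂y:
  ∂F/∂x = 3x^2 - 9y,
  ∂F/∂y = -9x + 36y^2.

Since d/dx[F] = ∂F/∂x + (∂F/∂y)·y' = 0, solve for y':
  (∂F/∂y)·y' = -∂F/∂x
  dy/dx = -(∂F/∂x)/(∂F/∂y) = -(3x^2 - 9y)/(-9x + 36y^2) = (x^2/3 - y)/(x - 4y^2)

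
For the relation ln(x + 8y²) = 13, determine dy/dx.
Differentiate both sides with respect to x, treating y as y(x). By the chain rule, any term containing y contributes a factor of y' = dy/dx when we differentiate it.

Move every term to one side and write the relation as F(x, y) = 0. Term by term,
  d/dx[ln(x + 8y^2)] = (16y·y' + 1)/(x + 8y^2)
  d/dx[-13] = 0

The pieces without y' make up ∂F/∂x and the coefficient of y' is ∂F/∂y:
  ∂F/∂x = 1/(x + 8y^2),
  ∂F/∂y = 16y/(x + 8y^2).

Since d/dx[F] = ∂F/∂x + (∂F/∂y)·y' = 0, solve for y':
  (∂F/∂y)·y' = -∂F/∂x
  dy/dx = -(∂F/∂x)/(∂F/∂y) = -(1/(x + 8y^2))/(16y/(x + 8y^2)) = -1/(16y)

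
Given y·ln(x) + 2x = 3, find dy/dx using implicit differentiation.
Differentiate the relation implicitly: treat y = y(x) and apply the chain rule, so every y-derivative picks up a y' = dy/dx factor.

With everything moved to the left-hand side, differentiate term by term:
  d/dx[2x] = 2
  d/dx[y·ln(x)] = y'·ln(x) + y/x
  d/dx[-3] = 0

Separating the contributions that come from x directly and those that come through y:
  without y':      2 + y/x
  multiplying y':  ln(x)

so (2 + y/x) + (ln(x))·y' = 0, and therefore
  dy/dx = -(2 + y/x)/(ln(x))
        = -((2x + y)/x)/(ln(x)) = (-2x - y)/(x·ln(x))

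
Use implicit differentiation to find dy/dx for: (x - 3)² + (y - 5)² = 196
Take d/dx of both sides. Since y is implicitly a function of x, the chain rule attaches a y' = dy/dx factor whenever we differentiate through y.

Set F(x, y) = (left side) − (right side), so the curve is F = 0. Differentiating each term of F:
  d/dx[(x - 3)^2] = 2x - 6
  d/dx[(y - 5)^2] = 2·y'(y - 5)
  d/dx[-196] = 0

Collecting, the y'-free part is the partial derivative in x and the y' coefficient is the partial derivative in y:
  ∂F/∂x = 2x - 6
  ∂F/∂y = 2y - 10

so d/dx[F(x, y(x))] = ∂F/∂x + (∂F/∂y)·y' = 0. Rearranging,
  dy/dx = -(∂F/∂x)/(∂F/∂y) = -(2x - 6)/(2y - 10) = (3 - x)/(y - 5)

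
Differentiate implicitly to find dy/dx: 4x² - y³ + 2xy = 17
Differentiate both sides with respect to x, treating y as y(x). By the chain rule, any term containing y contributes a factor of y' = dy/dx when we differentiate it.

Move every term to one side and write the relation as F(x, y) = 0. Term by term,
  d/dx[4x^2] = 8x
  d/dx[2xy] = 2x·y' + 2y
  d/dx[-y^3] = -3y^2·y'
  d/dx[-17] = 0

The pieces without y' make up ∂F/∂x and the coefficient of y' is ∂F/∂y:
  ∂F/∂x = 8x + 2y,
  ∂F/∂y = 2x - 3y^2.

Since d/dx[F] = ∂F/∂x + (∂F/∂y)·y' = 0, solve for y':
  (∂F/∂y)·y' = -∂F/∂x
  dy/dx = -(∂F/∂x)/(∂F/∂y) = -(8x + 2y)/(2x - 3y^2) = 2(-4x - y)/(2x - 3y^2)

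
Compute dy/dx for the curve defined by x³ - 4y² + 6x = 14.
Differentiate the relation implicitly: treat y = y(x) and apply the chain rule, so every y-derivative picks up a y' = dy/dx factor.

With everything moved to the left-hand side, differentiate term by term:
  d/dx[x^3] = 3x^2
  d/dx[6x] = 6
  d/dx[-4y^2] = -8y·y'
  d/dx[-14] = 0

Separating the contributions that come from x directly and those that come through y:
  without y':      3x^2 + 6
  multiplying y':  -8y

so (3x^2 + 6) + (-8y)·y' = 0, and therefore
  dy/dx = -(3x^2 + 6)/(-8y) = 3(x^2 + 2)/(8y)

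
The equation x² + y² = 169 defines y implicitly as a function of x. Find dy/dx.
Differentiate the relation implicitly: treat y = y(x) and apply the chain rule, so every y-derivative picks up a y' = dy/dx factor.

With everything moved to the left-hand side, differentiate term by term:
  d/dx[x^2] = 2x
  d/dx[y^2] = 2y·y'
  d/dx[-169] = 0

Separating the contributions that come from x directly and those that come through y:
  without y':      2x
  multiplying y':  2y

so (2x) + (2y)·y' = 0, and therefore
  dy/dx = -(2x)/(2y) = -x/y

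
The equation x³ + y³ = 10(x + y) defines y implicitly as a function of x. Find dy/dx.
Apply d/dx to both sides, remembering that y depends on x. Each occurrence of y therefore brings in a y' = dy/dx via the chain rule.

With F(x, y) equal to the left-hand side minus the right, differentiate F term by term:
  d/dx[x^3] = 3x^2
  d/dx[-10x] = -10
  d/dx[y^3] = 3y^2·y'
  d/dx[-10y] = -10·y'
Adding these up, d/dx[F] = 0 becomes
  (3x^2 - 10) + (3y^2 - 10)·y' = 0,
so isolating y',
  dy/dx = -(3x^2 - 10)/(3y^2 - 10) = (10 - 3x^2)/(3y^2 - 10)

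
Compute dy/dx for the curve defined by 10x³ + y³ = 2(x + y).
Differentiate both sides with respect to x, treating y as y(x). By the chain rule, any term containing y contributes a factor of y' = dy/dx when we differentiate it.

Move every term to one side and write the relation as F(x, y) = 0. Term by term,
  d/dx[10x^3] = 30x^2
  d/dx[-2x] = -2
  d/dx[y^3] = 3y^2·y'
  d/dx[-2y] = -2·y'

The pieces without y' make up ∂F/∂x and the coefficient of y' is ∂F/∂y:
  ∂F/∂x = 30x^2 - 2,
  ∂F/∂y = 3y^2 - 2.

Since d/dx[F] = ∂F/∂x + (∂F/∂y)·y' = 0, solve for y':
  (∂F/∂y)·y' = -∂F/∂x
  dy/dx = -(∂F/∂x)/(∂F/∂y) = -(30x^2 - 2)/(3y^2 - 2) = 2(1 - 15x^2)/(3y^2 - 2)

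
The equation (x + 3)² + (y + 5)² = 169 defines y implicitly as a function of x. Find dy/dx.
Differentiate the relation implicitly: treat y = y(x) and apply the chain rule, so every y-derivative picks up a y' = dy/dx factor.

With everything moved to the left-hand side, differentiate term by term:
  d/dx[(x + 3)^2] = 2x + 6
  d/dx[(y + 5)^2] = 2·y'(y + 5)
  d/dx[-169] = 0

Separating the contributions that come from x directly and those that come through y:
  without y':      2x + 6
  multiplying y':  2y + 10

so (2x + 6) + (2y + 10)·y' = 0, and therefore
  dy/dx = -(2x + 6)/(2y + 10) = (-x - 3)/(y + 5)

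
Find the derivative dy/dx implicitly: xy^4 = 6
Differentiate both sides with respect to x, treating y as y(x). By the chain rule, any term containing y contributes a factor of y' = dy/dx when we differentiate it.

Move every term to one side and write the relation as F(x, y) = 0. Term by term,
  d/dx[xy^4] = 4xy^3·y' + y^4
  d/dx[-6] = 0

The pieces without y' make up ∂F/∂x and the coefficient of y' is ∂F/∂y:
  ∂F/∂x = y^4,
  ∂F/∂y = 4xy^3.

Since d/dx[F] = ∂F/∂x + (∂F/∂y)·y' = 0, solve for y':
  (∂F/∂y)·y' = -∂F/∂x
  dy/dx = -(∂F/∂x)/(∂F/∂y) = -(y^4)/(4xy^3) = -y/(4x)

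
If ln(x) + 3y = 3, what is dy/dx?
Apply d/dx to both sides, remembering that y depends on x. Each occurrence of y therefore brings in a y' = dy/dx via the chain rule.

With F(x, y) equal to the left-hand side minus the right, differentiate F term by term:
  d/dx[3y] = 3·y'
  d/dx[ln(x)] = 1/x
  d/dx[-3] = 0
Adding these up, d/dx[F] = 0 becomes
  (1/x) + (3)·y' = 0,
so isolating y',
  dy/dx = -(1/x)/(3) = -1/(3x)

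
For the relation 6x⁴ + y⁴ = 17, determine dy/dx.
Apply d/dx to both sides, remembering that y depends on x. Each occurrence of y therefore brings in a y' = dy/dx via the chain rule.

With F(x, y) equal to the left-hand side minus the right, differentiate F term by term:
  d/dx[6x^4] = 24x^3
  d/dx[y^4] = 4y^3·y'
  d/dx[-17] = 0
Adding these up, d/dx[F] = 0 becomes
  (24x^3) + (4y^3)·y' = 0,
so isolating y',
  dy/dx = -(24x^3)/(4y^3) = -6x^3/y^3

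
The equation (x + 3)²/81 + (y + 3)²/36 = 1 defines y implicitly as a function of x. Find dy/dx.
Apply d/dx to both sides, remembering that y depends on x. Each occurrence of y therefore brings in a y' = dy/dx via the chain rule.

With F(x, y) equal to the left-hand side minus the right, differentiate F term by term:
  d/dx[(x + 3)^2/81] = 2x/81 + 2/27
  d/dx[(y + 3)^2/36] = y'(y + 3)/18
  d/dx[-1] = 0
Adding these up, d/dx[F] = 0 becomes
  (2x/81 + 2/27) + (y/18 + 1/6)·y' = 0,
so isolating y',
  dy/dx = -(2x/81 + 2/27)/(y/18 + 1/6)
        = -(2(x + 3)/81)/((y + 3)/18) = 4(-x - 3)/(9(y + 3))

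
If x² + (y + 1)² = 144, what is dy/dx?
Differentiate both sides with respect to x, treating y as y(x). By the chain rule, any term containing y contributes a factor of y' = dy/dx when we differentiate it.

Move every term to one side and write the relation as F(x, y) = 0. Term by term,
  d/dx[x^2] = 2x
  d/dx[(y + 1)^2] = 2·y'(y + 1)
  d/dx[-144] = 0

The pieces without y' make up ∂F/∂x and the coefficient of y' is ∂F/∂y:
  ∂F/∂x = 2x,
  ∂F/∂y = 2y + 2.

Since d/dx[F] = ∂F/∂x + (∂F/∂y)·y' = 0, solve for y':
  (∂F/∂y)·y' = -∂F/∂x
  dy/dx = -(∂F/∂x)/(∂F/∂y) = -(2x)/(2y + 2) = -x/(y + 1)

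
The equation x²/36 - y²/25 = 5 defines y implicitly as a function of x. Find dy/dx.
Differentiate the relation implicitly: treat y = y(x) and apply the chain rule, so every y-derivative picks up a y' = dy/dx factor.

With everything moved to the left-hand side, differentiate term by term:
  d/dx[x^2/36] = x/18
  d/dx[-y^2/25] = -2y·y'/25
  d/dx[-5] = 0

Separating the contributions that come from x directly and those that come through y:
  without y':      x/18
  multiplying y':  -2y/25

so (x/18) + (-2y/25)·y' = 0, and therefore
  dy/dx = -(x/18)/(-2y/25) = 25x/(36y)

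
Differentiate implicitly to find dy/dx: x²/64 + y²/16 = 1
Differentiate the relation implicitly: treat y = y(x) and apply the chain rule, so every y-derivative picks up a y' = dy/dx factor.

With everything moved to the left-hand side, differentiate term by term:
  d/dx[x^2/64] = x/32
  d/dx[y^2/16] = y·y'/8
  d/dx[-1] = 0

Separating the contributions that come from x directly and those that come through y:
  without y':      x/32
  multiplying y':  y/8

so (x/32) + (y/8)·y' = 0, and therefore
  dy/dx = -(x/32)/(y/8) = -x/(4y)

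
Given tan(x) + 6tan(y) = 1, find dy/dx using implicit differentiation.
Take d/dx of both sides. Since y is implicitly a function of x, the chain rule attaches a y' = dy/dx factor whenever we differentiate through y.

Set F(x, y) = (left side) − (right side), so the curve is F = 0. Differentiating each term of F:
  d/dx[tan(x)] = tan(x)^2 + 1
  d/dx[6tan(y)] = 6·y'(tan(y)^2 + 1)
  d/dx[-1] = 0

Collecting, the y'-free part is the partial derivative in x and the y' coefficient is the partial derivative in y:
  ∂F/∂x = tan(x)^2 + 1
  ∂F/∂y = 6tan(y)^2 + 6

so d/dx[F(x, y(x))] = ∂F/∂x + (∂F/∂y)·y' = 0. Rearranging,
  dy/dx = -(∂F/∂x)/(∂F/∂y) = -(tan(x)^2 + 1)/(6tan(y)^2 + 6) = -cos(y)^2/(6cos(x)^2)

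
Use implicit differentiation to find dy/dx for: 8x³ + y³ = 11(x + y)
Apply d/dx to both sides, remembering that y depends on x. Each occurrence of y therefore brings in a y' = dy/dx via the chain rule.

With F(x, y) equal to the left-hand side minus the right, differentiate F term by term:
  d/dx[8x^3] = 24x^2
  d/dx[-11x] = -11
  d/dx[y^3] = 3y^2·y'
  d/dx[-11y] = -11·y'
Adding these up, d/dx[F] = 0 becomes
  (24x^2 - 11) + (3y^2 - 11)·y' = 0,
so isolating y',
  dy/dx = -(24x^2 - 11)/(3y^2 - 11) = (11 - 24x^2)/(3y^2 - 11)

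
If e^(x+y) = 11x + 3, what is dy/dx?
Differentiate both sides with respect to x, treating y as y(x). By the chain rule, any term containing y contributes a factor of y' = dy/dx when we differentiate it.

Move every term to one side and write the relation as F(x, y) = 0. Term by term,
  d/dx[-11x] = -11
  d/dx[e^(x + y)] = (y' + 1)·e^(x + y)
  d/dx[-3] = 0

The pieces without y' make up ∂F/∂x and the coefficient of y' is ∂F/∂y:
  ∂F/∂x = e^(x + y) - 11,
  ∂F/∂y = e^(x + y).

Since d/dx[F] = ∂F/∂x + (∂F/∂y)·y' = 0, solve for y':
  (∂F/∂y)·y' = -∂F/∂x
  dy/dx = -(∂F/∂x)/(∂F/∂y) = -(e^(x + y) - 11)/(e^(x + y)) = 11e^(-x - y) - 1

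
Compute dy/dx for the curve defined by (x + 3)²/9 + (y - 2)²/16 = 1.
Apply d/dx to both sides, remembering that y depends on x. Each occurrence of y therefore brings in a y' = dy/dx via the chain rule.

With F(x, y) equal to the left-hand side minus the right, differentiate F term by term:
  d/dx[(x + 3)^2/9] = 2x/9 + 2/3
  d/dx[(y - 2)^2/16] = y'(y - 2)/8
  d/dx[-1] = 0
Adding these up, d/dx[F] = 0 becomes
  (2x/9 + 2/3) + (y/8 - 1/4)·y' = 0,
so isolating y',
  dy/dx = -(2x/9 + 2/3)/(y/8 - 1/4)
        = -(2(x + 3)/9)/((y - 2)/8) = 16(-x - 3)/(9(y - 2))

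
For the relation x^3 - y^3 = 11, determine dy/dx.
Apply d/dx to both sides, remembering that y depends on x. Each occurrence of y therefore brings in a y' = dy/dx via the chain rule.

With F(x, y) equal to the left-hand side minus the right, differentiate F term by term:
  d/dx[x^3] = 3x^2
  d/dx[-y^3] = -3y^2·y'
  d/dx[-11] = 0
Adding these up, d/dx[F] = 0 becomes
  (3x^2) + (-3y^2)·y' = 0,
so isolating y',
  dy/dx = -(3x^2)/(-3y^2) = x^2/y^2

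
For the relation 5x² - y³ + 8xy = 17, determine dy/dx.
Differentiate the relation implicitly: treat y = y(x) and apply the chain rule, so every y-derivative picks up a y' = dy/dx factor.

With everything moved to the left-hand side, differentiate term by term:
  d/dx[5x^2] = 10x
  d/dx[8xy] = 8x·y' + 8y
  d/dx[-y^3] = -3y^2·y'
  d/dx[-17] = 0

Separating the contributions that come from x directly and those that come through y:
  without y':      10x + 8y
  multiplying y':  8x - 3y^2

so (10x + 8y) + (8x - 3y^2)·y' = 0, and therefore
  dy/dx = -(10x + 8y)/(8x - 3y^2) = 2(-5x - 4y)/(8x - 3y^2)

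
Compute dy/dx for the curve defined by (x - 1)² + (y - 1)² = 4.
Apply d/dx to both sides, remembering that y depends on x. Each occurrence of y therefore brings in a y' = dy/dx via the chain rule.

With F(x, y) equal to the left-hand side minus the right, differentiate F term by term:
  d/dx[(x - 1)^2] = 2x - 2
  d/dx[(y - 1)^2] = 2·y'(y - 1)
  d/dx[-4] = 0
Adding these up, d/dx[F] = 0 becomes
  (2x - 2) + (2y - 2)·y' = 0,
so isolating y',
  dy/dx = -(2x - 2)/(2y - 2) = (1 - x)/(y - 1)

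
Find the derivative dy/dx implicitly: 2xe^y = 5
Take d/dx of both sides. Since y is implicitly a function of x, the chain rule attaches a y' = dy/dx factor whenever we differentiate through y.

Set F(x, y) = (left side) − (right side), so the curve is F = 0. Differentiating each term of F:
  d/dx[2x·e^(y)] = 2x·y'·e^(y) + 2e^(y)
  d/dx[-5] = 0

Collecting, the y'-free part is the partial derivative in x and the y' coefficient is the partial derivative in y:
  ∂F/∂x = 2e^(y)
  ∂F/∂y = 2x·e^(y)

so d/dx[F(x, y(x))] = ∂F/∂x + (∂F/∂y)·y' = 0. Rearranging,
  dy/dx = -(∂F/∂x)/(∂F/∂y) = -(2e^(y))/(2x·e^(y)) = -1/x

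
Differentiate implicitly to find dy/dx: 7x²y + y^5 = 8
Differentiate the relation implicitly: treat y = y(x) and apply the chain rule, so every y-derivative picks up a y' = dy/dx factor.

With everything moved to the left-hand side, differentiate term by term:
  d/dx[7x^2y] = 7x^2·y' + 14xy
  d/dx[y^5] = 5y^4·y'
  d/dx[-8] = 0

Separating the contributions that come from x directly and those that come through y:
  without y':      14xy
  multiplying y':  7x^2 + 5y^4

so (14xy) + (7x^2 + 5y^4)·y' = 0, and therefore
  dy/dx = -(14xy)/(7x^2 + 5y^4) = -14xy/(7x^2 + 5y^4)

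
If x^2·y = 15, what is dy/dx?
Take d/dx of both sides. Since y is implicitly a function of x, the chain rule attaches a y' = dy/dx factor whenever we differentiate through y.

Set F(x, y) = (left side) − (right side), so the curve is F = 0. Differentiating each term of F:
  d/dx[x^2y] = x^2·y' + 2xy
  d/dx[-15] = 0

Collecting, the y'-free part is the partial derivative in x and the y' coefficient is the partial derivative in y:
  ∂F/∂x = 2xy
  ∂F/∂y = x^2

so d/dx[F(x, y(x))] = ∂F/∂x + (∂F/∂y)·y' = 0. Rearranging,
  dy/dx = -(∂F/∂x)/(∂F/∂y) = -(2xy)/(x^2) = -2y/x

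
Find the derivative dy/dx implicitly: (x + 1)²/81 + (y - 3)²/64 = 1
Differentiate the relation implicitly: treat y = y(x) and apply the chain rule, so every y-derivative picks up a y' = dy/dx factor.

With everything moved to the left-hand side, differentiate term by term:
  d/dx[(x + 1)^2/81] = 2x/81 + 2/81
  d/dx[(y - 3)^2/64] = y'(y - 3)/32
  d/dx[-1] = 0

Separating the contributions that come from x directly and those that come through y:
  without y':      2x/81 + 2/81
  multiplying y':  y/32 - 3/32

so (2x/81 + 2/81) + (y/32 - 3/32)·y' = 0, and therefore
  dy/dx = -(2x/81 + 2/81)/(y/32 - 3/32)
        = -(2(x + 1)/81)/((y - 3)/32) = 64(-x - 1)/(81(y - 3))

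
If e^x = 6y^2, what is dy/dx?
Differentiate the relation implicitly: treat y = y(x) and apply the chain rule, so every y-derivative picks up a y' = dy/dx factor.

With everything moved to the left-hand side, differentiate term by term:
  d/dx[-6y^2] = -12y·y'
  d/dx[e^(x)] = e^(x)

Separating the contributions that come from x directly and those that come through y:
  without y':      e^(x)
  multiplying y':  -12y

so (e^(x)) + (-12y)·y' = 0, and therefore
  dy/dx = -(e^(x))/(-12y) = e^(x)/(12y)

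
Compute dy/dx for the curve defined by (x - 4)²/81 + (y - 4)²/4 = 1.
Take d/dx of both sides. Since y is implicitly a function of x, the chain rule attaches a y' = dy/dx factor whenever we differentiate through y.

Set F(x, y) = (left side) − (right side), so the curve is F = 0. Differentiating each term of F:
  d/dx[(x - 4)^2/81] = 2x/81 - 8/81
  d/dx[(y - 4)^2/4] = y'(y - 4)/2
  d/dx[-1] = 0

Collecting, the y'-free part is the partial derivative in x and the y' coefficient is the partial derivative in y:
  ∂F/∂x = 2x/81 - 8/81
  ∂F/∂y = y/2 - 2

so d/dx[F(x, y(x))] = ∂F/∂x + (∂F/∂y)·y' = 0. Rearranging,
  dy/dx = -(∂F/∂x)/(∂F/∂y) = -(2x/81 - 8/81)/(y/2 - 2)
        = -(2(x - 4)/81)/((y - 4)/2) = 4(4 - x)/(81(y - 4))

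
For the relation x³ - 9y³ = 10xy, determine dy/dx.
Apply d/dx to both sides, remembering that y depends on x. Each occurrence of y therefore brings in a y' = dy/dx via the chain rule.

With F(x, y) equal to the left-hand side minus the right, differentiate F term by term:
  d/dx[x^3] = 3x^2
  d/dx[-10xy] = -10x·y' - 10y
  d/dx[-9y^3] = -27y^2·y'
Adding these up, d/dx[F] = 0 becomes
  (3x^2 - 10y) + (-10x - 27y^2)·y' = 0,
so isolating y',
  dy/dx = -(3x^2 - 10y)/(-10x - 27y^2) = (3x^2 - 10y)/(10x + 27y^2)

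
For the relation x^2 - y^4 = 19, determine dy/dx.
Differentiate both sides with respect to x, treating y as y(x). By the chain rule, any term containing y contributes a factor of y' = dy/dx when we differentiate it.

Move every term to one side and write the relation as F(x, y) = 0. Term by term,
  d/dx[x^2] = 2x
  d/dx[-y^4] = -4y^3·y'
  d/dx[-19] = 0

The pieces without y' make up ∂F/∂x and the coefficient of y' is ∂F/∂y:
  ∂F/∂x = 2x,
  ∂F/∂y = -4y^3.

Since d/dx[F] = ∂F/∂x + (∂F/∂y)·y' = 0, solve for y':
  (∂F/∂y)·y' = -∂F/∂x
  dy/dx = -(∂F/∂x)/(∂F/∂y) = -(2x)/(-4y^3) = x/(2y^3)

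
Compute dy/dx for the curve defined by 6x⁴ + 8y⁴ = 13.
Differentiate the relation implicitly: treat y = y(x) and apply the chain rule, so every y-derivative picks up a y' = dy/dx factor.

With everything moved to the left-hand side, differentiate term by term:
  d/dx[6x^4] = 24x^3
  d/dx[8y^4] = 32y^3·y'
  d/dx[-13] = 0

Separating the contributions that come from x directly and those that come through y:
  without y':      24x^3
  multiplying y':  32y^3

so (24x^3) + (32y^3)·y' = 0, and therefore
  dy/dx = -(24x^3)/(32y^3) = -3x^3/(4y^3)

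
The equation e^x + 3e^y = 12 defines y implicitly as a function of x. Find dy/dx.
Take d/dx of both sides. Since y is implicitly a function of x, the chain rule attaches a y' = dy/dx factor whenever we differentiate through y.

Set F(x, y) = (left side) − (right side), so the curve is F = 0. Differentiating each term of F:
  d/dx[e^(x)] = e^(x)
  d/dx[3e^(y)] = 3·y'·e^(y)
  d/dx[-12] = 0

Collecting, the y'-free part is the partial derivative in x and the y' coefficient is the partial derivative in y:
  ∂F/∂x = e^(x)
  ∂F/∂y = 3e^(y)

so d/dx[F(x, y(x))] = ∂F/∂x + (∂F/∂y)·y' = 0. Rearranging,
  dy/dx = -(∂F/∂x)/(∂F/∂y) = -(e^(x))/(3e^(y)) = -e^(x - y)/3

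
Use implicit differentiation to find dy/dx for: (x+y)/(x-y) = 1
Take d/dx of both sides. Since y is implicitly a function of x, the chain rule attaches a y' = dy/dx factor whenever we differentiate through y.

Set F(x, y) = (left side) − (right side), so the curve is F = 0. Differentiating each term of F:
  d/dx[(x + y)/(x - y)] = (y' + 1)/(x - y) + (x + y)(y' - 1)/(x - y)^2
  d/dx[-1] = 0

Collecting, the y'-free part is the partial derivative in x and the y' coefficient is the partial derivative in y:
  ∂F/∂x = 1/(x - y) - (x + y)/(x - y)^2
  ∂F/∂y = 1/(x - y) + (x + y)/(x - y)^2

so d/dx[F(x, y(x))] = ∂F/∂x + (∂F/∂y)·y' = 0. Rearranging,
  dy/dx = -(∂F/∂x)/(∂F/∂y) = -(1/(x - y) - (x + y)/(x - y)^2)/(1/(x - y) + (x + y)/(x - y)^2)
        = -(-2y/(x - y)^2)/(2x/(x - y)^2) = y/x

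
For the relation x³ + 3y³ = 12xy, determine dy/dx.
Differentiate both sides with respect to x, treating y as y(x). By the chain rule, any term containing y contributes a factor of y' = dy/dx when we differentiate it.

Move every term to one side and write the relation as F(x, y) = 0. Term by term,
  d/dx[x^3] = 3x^2
  d/dx[-12xy] = -12x·y' - 12y
  d/dx[3y^3] = 9y^2·y'

The pieces without y' make up ∂F/∂x and the coefficient of y' is ∂F/∂y:
  ∂F/∂x = 3x^2 - 12y,
  ∂F/∂y = -12x + 9y^2.

Since d/dx[F] = ∂F/∂x + (∂F/∂y)·y' = 0, solve for y':
  (∂F/∂y)·y' = -∂F/∂x
  dy/dx = -(∂F/∂x)/(∂F/∂y) = -(3x^2 - 12y)/(-12x + 9y^2) = (x^2 - 4y)/(4x - 3y^2)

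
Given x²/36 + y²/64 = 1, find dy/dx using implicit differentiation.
Differentiate the relation implicitly: treat y = y(x) and apply the chain rule, so every y-derivative picks up a y' = dy/dx factor.

With everything moved to the left-hand side, differentiate term by term:
  d/dx[x^2/36] = x/18
  d/dx[y^2/64] = y·y'/32
  d/dx[-1] = 0

Separating the contributions that come from x directly and those that come through y:
  without y':      x/18
  multiplying y':  y/32

so (x/18) + (y/32)·y' = 0, and therefore
  dy/dx = -(x/18)/(y/32) = -16x/(9y)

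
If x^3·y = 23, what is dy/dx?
Take d/dx of both sides. Since y is implicitly a function of x, the chain rule attaches a y' = dy/dx factor whenever we differentiate through y.

Set F(x, y) = (left side) − (right side), so the curve is F = 0. Differentiating each term of F:
  d/dx[x^3y] = x^3·y' + 3x^2y
  d/dx[-23] = 0

Collecting, the y'-free part is the partial derivative in x and the y' coefficient is the partial derivative in y:
  ∂F/∂x = 3x^2y
  ∂F/∂y = x^3

so d/dx[F(x, y(x))] = ∂F/∂x + (∂F/∂y)·y' = 0. Rearranging,
  dy/dx = -(∂F/∂x)/(∂F/∂y) = -(3x^2y)/(x^3) = -3y/x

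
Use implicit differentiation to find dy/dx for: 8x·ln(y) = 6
Apply d/dx to both sides, remembering that y depends on x. Each occurrence of y therefore brings in a y' = dy/dx via the chain rule.

With F(x, y) equal to the left-hand side minus the right, differentiate F term by term:
  d/dx[8x·ln(y)] = 8x·y'/y + 8ln(y)
  d/dx[-6] = 0
Adding these up, d/dx[F] = 0 becomes
  (8ln(y)) + (8x/y)·y' = 0,
so isolating y',
  dy/dx = -(8ln(y))/(8x/y) = -y·ln(y)/x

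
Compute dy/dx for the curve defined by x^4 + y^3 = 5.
Take d/dx of both sides. Since y is implicitly a function of x, the chain rule attaches a y' = dy/dx factor whenever we differentiate through y.

Set F(x, y) = (left side) − (right side), so the curve is F = 0. Differentiating each term of F:
  d/dx[x^4] = 4x^3
  d/dx[y^3] = 3y^2·y'
  d/dx[-5] = 0

Collecting, the y'-free part is the partial derivative in x and the y' coefficient is the partial derivative in y:
  ∂F/∂x = 4x^3
  ∂F/∂y = 3y^2

so d/dx[F(x, y(x))] = ∂F/∂x + (∂F/∂y)·y' = 0. Rearranging,
  dy/dx = -(∂F/∂x)/(∂F/∂y) = -(4x^3)/(3y^2) = -4x^3/(3y^2)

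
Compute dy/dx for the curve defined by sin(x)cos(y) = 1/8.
Differentiate the relation implicitly: treat y = y(x) and apply the chain rule, so every y-derivative picks up a y' = dy/dx factor.

With everything moved to the left-hand side, differentiate term by term:
  d/dx[sin(x)·cos(y)] = -y'·sin(x)·sin(y) + cos(x)·cos(y)
  d/dx[-1/8] = 0

Separating the contributions that come from x directly and those that come through y:
  without y':      cos(x)·cos(y)
  multiplying y':  -sin(x)·sin(y)

so (cos(x)·cos(y)) + (-sin(x)·sin(y))·y' = 0, and therefore
  dy/dx = -(cos(x)·cos(y))/(-sin(x)·sin(y)) = 1/(tan(x)·tan(y))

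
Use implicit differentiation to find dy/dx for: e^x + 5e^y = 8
Differentiate both sides with respect to x, treating y as y(x). By the chain rule, any term containing y contributes a factor of y' = dy/dx when we differentiate it.

Move every term to one side and write the relation as F(x, y) = 0. Term by term,
  d/dx[e^(x)] = e^(x)
  d/dx[5e^(y)] = 5·y'·e^(y)
  d/dx[-8] = 0

The pieces without y' make up ∂F/∂x and the coefficient of y' is ∂F/∂y:
  ∂F/∂x = e^(x),
  ∂F/∂y = 5e^(y).

Since d/dx[F] = ∂F/∂x + (∂F/∂y)·y' = 0, solve for y':
  (∂F/∂y)·y' = -∂F/∂x
  dy/dx = -(∂F/∂x)/(∂F/∂y) = -(e^(x))/(5e^(y)) = -e^(x - y)/5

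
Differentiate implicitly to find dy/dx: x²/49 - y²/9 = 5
Take d/dx of both sides. Since y is implicitly a function of x, the chain rule attaches a y' = dy/dx factor whenever we differentiate through y.

Set F(x, y) = (left side) − (right side), so the curve is F = 0. Differentiating each term of F:
  d/dx[x^2/49] = 2x/49
  d/dx[-y^2/9] = -2y·y'/9
  d/dx[-5] = 0

Collecting, the y'-free part is the partial derivative in x and the y' coefficient is the partial derivative in y:
  ∂F/∂x = 2x/49
  ∂F/∂y = -2y/9

so d/dx[F(x, y(x))] = ∂F/∂x + (∂F/∂y)·y' = 0. Rearranging,
  dy/dx = -(∂F/∂x)/(∂F/∂y) = -(2x/49)/(-2y/9) = 9x/(49y)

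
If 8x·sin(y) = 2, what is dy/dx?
Differentiate the relation implicitly: treat y = y(x) and apply the chain rule, so every y-derivative picks up a y' = dy/dx factor.

With everything moved to the left-hand side, differentiate term by term:
  d/dx[8x·sin(y)] = 8x·y'·cos(y) + 8sin(y)
  d/dx[-2] = 0

Separating the contributions that come from x directly and those that come through y:
  without y':      8sin(y)
  multiplying y':  8x·cos(y)

so (8sin(y)) + (8x·cos(y))·y' = 0, and therefore
  dy/dx = -(8sin(y))/(8x·cos(y)) = -tan(y)/x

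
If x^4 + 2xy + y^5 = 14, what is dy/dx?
Differentiate both sides with respect to x, treating y as y(x). By the chain rule, any term containing y contributes a factor of y' = dy/dx when we differentiate it.

Move every term to one side and write the relation as F(x, y) = 0. Term by term,
  d/dx[x^4] = 4x^3
  d/dx[2xy] = 2x·y' + 2y
  d/dx[y^5] = 5y^4·y'
  d/dx[-14] = 0

The pieces without y' make up ∂F/∂x and the coefficient of y' is ∂F/∂y:
  ∂F/∂x = 4x^3 + 2y,
  ∂F/∂y = 2x + 5y^4.

Since d/dx[F] = ∂F/∂x + (∂F/∂y)·y' = 0, solve for y':
  (∂F/∂y)·y' = -∂F/∂x
  dy/dx = -(∂F/∂x)/(∂F/∂y) = -(4x^3 + 2y)/(2x + 5y^4) = 2(-2x^3 - y)/(2x + 5y^4)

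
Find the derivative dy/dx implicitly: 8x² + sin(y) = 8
Take d/dx of both sides. Since y is implicitly a function of x, the chain rule attaches a y' = dy/dx factor whenever we differentiate through y.

Set F(x, y) = (left side) − (right side), so the curve is F = 0. Differentiating each term of F:
  d/dx[8x^2] = 16x
  d/dx[sin(y)] = y'·cos(y)
  d/dx[-8] = 0

Collecting, the y'-free part is the partial derivative in x and the y' coefficient is the partial derivative in y:
  ∂F/∂x = 16x
  ∂F/∂y = cos(y)

so d/dx[F(x, y(x))] = ∂F/∂x + (∂F/∂y)·y' = 0. Rearranging,
  dy/dx = -(∂F/∂x)/(∂F/∂y) = -(16x)/(cos(y)) = -16x/cos(y)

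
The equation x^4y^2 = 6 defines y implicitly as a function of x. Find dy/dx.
Take d/dx of both sides. Since y is implicitly a function of x, the chain rule attaches a y' = dy/dx factor whenever we differentiate through y.

Set F(x, y) = (left side) − (right side), so the curve is F = 0. Differentiating each term of F:
  d/dx[x^4y^2] = 2x^4y·y' + 4x^3y^2
  d/dx[-6] = 0

Collecting, the y'-free part is the partial derivative in x and the y' coefficient is the partial derivative in y:
  ∂F/∂x = 4x^3y^2
  ∂F/∂y = 2x^4y

so d/dx[F(x, y(x))] = ∂F/∂x + (∂F/∂y)·y' = 0. Rearranging,
  dy/dx = -(∂F/∂x)/(∂F/∂y) = -(4x^3y^2)/(2x^4y) = -2y/x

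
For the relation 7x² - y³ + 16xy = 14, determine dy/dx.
Take d/dx of both sides. Since y is implicitly a function of x, the chain rule attaches a y' = dy/dx factor whenever we differentiate through y.

Set F(x, y) = (left side) − (right side), so the curve is F = 0. Differentiating each term of F:
  d/dx[7x^2] = 14x
  d/dx[16xy] = 16x·y' + 16y
  d/dx[-y^3] = -3y^2·y'
  d/dx[-14] = 0

Collecting, the y'-free part is the partial derivative in x and the y' coefficient is the partial derivative in y:
  ∂F/∂x = 14x + 16y
  ∂F/∂y = 16x - 3y^2

so d/dx[F(x, y(x))] = ∂F/∂x + (∂F/∂y)·y' = 0. Rearranging,
  dy/dx = -(∂F/∂x)/(∂F/∂y) = -(14x + 16y)/(16x - 3y^2) = 2(-7x - 8y)/(16x - 3y^2)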